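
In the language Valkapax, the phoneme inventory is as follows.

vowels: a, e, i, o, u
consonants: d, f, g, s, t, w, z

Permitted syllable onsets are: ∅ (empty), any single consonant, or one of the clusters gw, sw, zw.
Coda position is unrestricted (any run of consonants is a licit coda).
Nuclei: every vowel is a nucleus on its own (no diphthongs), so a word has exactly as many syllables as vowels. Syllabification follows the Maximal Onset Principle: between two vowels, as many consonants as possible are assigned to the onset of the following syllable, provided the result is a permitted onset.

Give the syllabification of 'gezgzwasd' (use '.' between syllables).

Nuclei (vowels): e, a → 2 syllables.
/e…a/ gap (V1→V2): /zgzw/ splits as /zg/ + /zw/ (/zw/ is the longest suffix that is a licit onset).

gezg.zwasd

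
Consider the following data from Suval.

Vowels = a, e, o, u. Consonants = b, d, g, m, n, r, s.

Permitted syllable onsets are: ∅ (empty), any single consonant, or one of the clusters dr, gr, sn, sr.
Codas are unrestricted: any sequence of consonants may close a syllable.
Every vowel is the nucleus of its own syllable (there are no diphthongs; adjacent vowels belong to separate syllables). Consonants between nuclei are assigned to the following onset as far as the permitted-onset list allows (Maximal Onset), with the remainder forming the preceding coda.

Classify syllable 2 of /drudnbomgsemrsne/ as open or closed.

Nuclei (vowels): u, o, e, e → 4 syllables.
/u…o/ gap (V1→V2): /dnb/ splits as /dn/ + /b/ (/b/ is the longest suffix that is a licit onset).
/o…e/ gap (V2→V3): /mgs/ — longest licit onset from the right is /s/, leaving /mg/ as coda.
/e…e/ gap (V3→V4): cluster /mrsn/ — the longest permitted-onset suffix is /sn/; onset = /sn/, preceding coda = /mr/.
Syllabification: drudn.bomg.semr.sne.
Syllable 2 is /bomg/ with coda /mg/, so it is closed.

closed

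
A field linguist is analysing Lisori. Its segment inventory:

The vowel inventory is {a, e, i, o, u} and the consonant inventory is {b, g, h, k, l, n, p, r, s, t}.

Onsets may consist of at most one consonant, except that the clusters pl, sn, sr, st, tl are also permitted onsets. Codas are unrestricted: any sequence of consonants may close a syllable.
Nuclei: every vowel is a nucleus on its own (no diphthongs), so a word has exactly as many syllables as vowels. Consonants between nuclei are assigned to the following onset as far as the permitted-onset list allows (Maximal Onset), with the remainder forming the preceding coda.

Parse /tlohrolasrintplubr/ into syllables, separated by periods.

The vowels are o, o, a, i, u — 5 nuclei, so 5 syllables.
σ1/σ2 boundary: /hr/ splits as /h/ + /r/ (/r/ is the longest suffix that is a licit onset).
σ2/σ3 boundary: /l/ → onset of the next syllable (single consonants are always licit onsets).
σ3/σ4 boundary: /sr/ — entire cluster is a permitted onset → onset /sr/, coda ∅.
σ4/σ5 boundary: /ntpl/ — longest licit onset from the right is /pl/, leaving /nt/ as coda.

tloh.ro.la.srint.plubr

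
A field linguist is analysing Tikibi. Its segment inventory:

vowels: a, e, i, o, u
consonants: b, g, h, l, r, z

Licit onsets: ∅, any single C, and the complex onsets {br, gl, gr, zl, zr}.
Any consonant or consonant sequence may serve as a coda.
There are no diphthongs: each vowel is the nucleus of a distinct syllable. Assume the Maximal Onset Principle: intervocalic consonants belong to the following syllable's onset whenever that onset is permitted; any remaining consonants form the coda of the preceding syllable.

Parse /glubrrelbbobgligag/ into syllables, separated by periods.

Nuclei (vowels): u, e, o, i, a → 5 syllables.
/u…e/ gap (V1→V2): /brr/ — longest licit onset from the right is /r/, leaving /br/ as coda.
/e…o/ gap (V2→V3): /lbb/ splits as /lb/ + /b/ (/b/ is the longest suffix that is a licit onset).
/o…i/ gap (V3→V4): /bgl/; trying suffixes from longest down, /gl/ is the first permitted one, so coda /b/ | onset /gl/.
/i…a/ gap (V4→V5): just /g/ — single C goes to the following onset.

glubr.relb.bob.gli.gag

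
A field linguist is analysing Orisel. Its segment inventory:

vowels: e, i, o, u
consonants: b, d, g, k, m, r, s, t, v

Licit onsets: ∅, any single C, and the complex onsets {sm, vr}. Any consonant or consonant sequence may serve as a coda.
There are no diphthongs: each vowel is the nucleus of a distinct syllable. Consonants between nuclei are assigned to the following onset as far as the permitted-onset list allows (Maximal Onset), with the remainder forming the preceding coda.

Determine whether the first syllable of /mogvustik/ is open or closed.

The vowels are o, u, i — 3 nuclei, so 3 syllables.
/o…u/ gap (V1→V2): /gv/; trying suffixes from longest down, /v/ is the first permitted one, so coda /g/ | onset /v/.
/u…i/ gap (V2→V3): /st/ — longest licit onset from the right is /t/, leaving /s/ as coda.
Putting it together: mog.vus.tik.
Syllable 1 is /mog/ with coda /g/, so it is closed.

closed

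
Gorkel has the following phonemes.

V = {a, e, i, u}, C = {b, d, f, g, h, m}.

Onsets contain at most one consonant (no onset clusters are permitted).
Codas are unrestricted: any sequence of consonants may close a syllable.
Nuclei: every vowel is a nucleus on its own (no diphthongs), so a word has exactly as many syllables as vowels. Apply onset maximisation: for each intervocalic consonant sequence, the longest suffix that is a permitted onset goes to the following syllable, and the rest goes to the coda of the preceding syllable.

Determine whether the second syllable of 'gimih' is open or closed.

closed

Nuclei (vowels): i, i → 2 syllables.
V1 /i/ – V2 /i/: /m/ → onset of the next syllable (single consonants are always licit onsets).
Syllabification: gi.mih.
Syllable 2 is /mih/ with coda /h/, so it is closed.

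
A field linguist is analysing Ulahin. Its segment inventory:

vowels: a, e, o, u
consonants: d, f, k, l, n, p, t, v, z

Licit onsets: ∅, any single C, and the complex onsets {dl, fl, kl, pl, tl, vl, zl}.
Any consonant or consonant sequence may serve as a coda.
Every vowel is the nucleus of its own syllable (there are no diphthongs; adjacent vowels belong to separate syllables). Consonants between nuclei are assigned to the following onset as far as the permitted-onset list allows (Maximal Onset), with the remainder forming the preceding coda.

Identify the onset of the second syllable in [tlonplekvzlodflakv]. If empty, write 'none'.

pl

Vowels present: o, e, o, a; each is a nucleus, giving 4 syllables.
Between /o/ (V1) and /e/ (V2): cluster /npl/ — the longest permitted-onset suffix is /pl/; onset = /pl/, preceding coda = /n/.
Between /e/ (V2) and /o/ (V3): /kvzl/ splits as /kv/ + /zl/ (/zl/ is the longest suffix that is a licit onset).
Between /o/ (V3) and /a/ (V4): /dfl/ splits as /d/ + /fl/ (/fl/ is the longest suffix that is a licit onset).
So the parse is tlon.plekv.zlod.flakv.
Syllable 2 is /plekv/: onset /pl/, nucleus /e/, coda /kv/.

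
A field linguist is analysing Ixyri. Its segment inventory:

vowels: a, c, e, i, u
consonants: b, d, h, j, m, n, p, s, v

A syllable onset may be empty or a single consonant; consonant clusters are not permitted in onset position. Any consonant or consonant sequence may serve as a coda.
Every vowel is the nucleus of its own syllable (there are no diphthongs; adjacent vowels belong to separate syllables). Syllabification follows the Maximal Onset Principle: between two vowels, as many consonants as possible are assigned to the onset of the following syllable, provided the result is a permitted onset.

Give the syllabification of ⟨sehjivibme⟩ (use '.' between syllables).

Vowels present: e, i, i, e; each is a nucleus, giving 4 syllables.
V1 /e/ – V2 /i/: /hj/; trying suffixes from longest down, /j/ is the first permitted one, so coda /h/ | onset /j/.
V2 /i/ – V3 /i/: /v/ is a single consonant, so it becomes the next onset.
V3 /i/ – V4 /e/: /bm/; trying suffixes from longest down, /m/ is the first permitted one, so coda /b/ | onset /m/.

seh.ji.vib.me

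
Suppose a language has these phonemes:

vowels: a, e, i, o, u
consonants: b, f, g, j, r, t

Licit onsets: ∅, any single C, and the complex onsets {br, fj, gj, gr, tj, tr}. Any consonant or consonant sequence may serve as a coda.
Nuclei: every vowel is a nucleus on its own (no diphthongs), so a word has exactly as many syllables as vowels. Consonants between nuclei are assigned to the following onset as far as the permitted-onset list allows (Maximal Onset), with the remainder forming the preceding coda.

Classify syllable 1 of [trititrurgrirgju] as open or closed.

The vowels are i, i, u, i, u — 5 nuclei, so 5 syllables.
/i…i/ gap (V1→V2): /t/ → onset of the next syllable (single consonants are always licit onsets).
/i…u/ gap (V2→V3): /tr/ — entire cluster is a permitted onset → onset /tr/, coda ∅.
/u…i/ gap (V3→V4): cluster /rgr/ — the longest permitted-onset suffix is /gr/; onset = /gr/, preceding coda = /r/.
/i…u/ gap (V4→V5): /rgj/ splits as /r/ + /gj/ (/gj/ is the longest suffix that is a licit onset).
Syllabification: tri.ti.trur.grir.gju.
Syllable 1 is /tri/; it ends in its nucleus with no coda, so it is open.

open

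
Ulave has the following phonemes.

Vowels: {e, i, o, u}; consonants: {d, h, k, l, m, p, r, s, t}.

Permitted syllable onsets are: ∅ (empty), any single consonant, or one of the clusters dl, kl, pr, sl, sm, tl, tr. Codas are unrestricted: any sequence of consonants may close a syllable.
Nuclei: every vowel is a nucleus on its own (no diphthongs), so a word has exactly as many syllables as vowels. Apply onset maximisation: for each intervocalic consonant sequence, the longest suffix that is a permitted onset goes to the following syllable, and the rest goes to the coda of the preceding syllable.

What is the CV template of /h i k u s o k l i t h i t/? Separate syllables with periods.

Nuclei (vowels): i, u, o, i, i → 5 syllables.
V1 /i/ – V2 /u/: /k/ → onset of the next syllable (single consonants are always licit onsets).
V2 /u/ – V3 /o/: just /s/ — single C goes to the following onset.
V3 /o/ – V4 /i/: /kl/ — entire cluster is a permitted onset → onset /kl/, coda ∅.
V4 /i/ – V5 /i/: /th/ — longest licit onset from the right is /h/, leaving /t/ as coda.
Syllabification: hi.ku.so.klit.hit.
Mapping each syllable to C/V: /hi/ → CV, /ku/ → CV, /so/ → CV, /klit/ → CCVC, /hit/ → CVC.

CV.CV.CV.CCVC.CVC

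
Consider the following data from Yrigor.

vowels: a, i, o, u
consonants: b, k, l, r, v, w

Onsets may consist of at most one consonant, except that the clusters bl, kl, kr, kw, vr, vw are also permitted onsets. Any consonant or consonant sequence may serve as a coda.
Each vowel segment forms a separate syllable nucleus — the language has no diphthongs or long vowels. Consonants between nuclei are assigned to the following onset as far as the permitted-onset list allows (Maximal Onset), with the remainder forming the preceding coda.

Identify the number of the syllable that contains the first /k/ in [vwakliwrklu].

2

Vowels present: a, i, u; each is a nucleus, giving 3 syllables.
σ1/σ2 boundary: /kl/ is a licit onset in full, so it all attaches to the next syllable.
σ2/σ3 boundary: /wrkl/ splits as /wr/ + /kl/ (/kl/ is the longest suffix that is a licit onset).
So the parse is vwa.kliwr.klu.
The first /k/ is in the onset of syllable 2 (/kliwr/).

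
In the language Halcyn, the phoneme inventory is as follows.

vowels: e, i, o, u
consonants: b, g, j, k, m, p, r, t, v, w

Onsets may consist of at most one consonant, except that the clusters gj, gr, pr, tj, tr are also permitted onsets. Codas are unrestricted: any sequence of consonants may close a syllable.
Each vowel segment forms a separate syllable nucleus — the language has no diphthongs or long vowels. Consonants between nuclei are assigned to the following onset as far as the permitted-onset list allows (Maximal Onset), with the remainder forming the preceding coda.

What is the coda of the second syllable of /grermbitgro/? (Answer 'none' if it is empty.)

Vowels present: e, i, o; each is a nucleus, giving 3 syllables.
Between /e/ (V1) and /i/ (V2): /rmb/ splits as /rm/ + /b/ (/b/ is the longest suffix that is a licit onset).
Between /i/ (V2) and /o/ (V3): /tgr/ splits as /t/ + /gr/ (/gr/ is the longest suffix that is a licit onset).
Syllabification: grerm.bit.gro.
Syllable 2 is /bit/: onset /b/, nucleus /i/, coda /t/.

t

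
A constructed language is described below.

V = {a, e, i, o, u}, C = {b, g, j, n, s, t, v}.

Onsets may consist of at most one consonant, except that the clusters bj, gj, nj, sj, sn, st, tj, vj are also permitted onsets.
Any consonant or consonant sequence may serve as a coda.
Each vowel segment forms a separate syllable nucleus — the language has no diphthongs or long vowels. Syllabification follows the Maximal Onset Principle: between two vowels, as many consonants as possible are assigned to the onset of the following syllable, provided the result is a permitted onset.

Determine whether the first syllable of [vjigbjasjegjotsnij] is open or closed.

Nuclei (vowels): i, a, e, o, i → 5 syllables.
V1 /i/ – V2 /a/: cluster /gbj/ — the longest permitted-onset suffix is /bj/; onset = /bj/, preceding coda = /g/.
V2 /a/ – V3 /e/: /sj/ — entire cluster is a permitted onset → onset /sj/, coda ∅.
V3 /e/ – V4 /o/: /gj/ is a licit onset in full, so it all attaches to the next syllable.
V4 /o/ – V5 /i/: /tsn/ splits as /t/ + /sn/ (/sn/ is the longest suffix that is a licit onset).
Result: vjig.bja.sje.gjot.snij.
Syllable 1 is /vjig/ with coda /g/, so it is closed.

closed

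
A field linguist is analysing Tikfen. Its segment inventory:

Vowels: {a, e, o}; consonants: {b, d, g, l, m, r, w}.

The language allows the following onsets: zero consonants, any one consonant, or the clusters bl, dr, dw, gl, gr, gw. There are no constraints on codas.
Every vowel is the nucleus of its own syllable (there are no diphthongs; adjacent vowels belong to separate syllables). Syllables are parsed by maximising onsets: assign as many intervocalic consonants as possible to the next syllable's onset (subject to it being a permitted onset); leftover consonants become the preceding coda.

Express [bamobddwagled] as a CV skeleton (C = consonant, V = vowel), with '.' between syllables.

CV.CVCC.CCV.CCVC

The vowels are a, o, a, e — 4 nuclei, so 4 syllables.
V1 /a/ – V2 /o/: /m/ is a single consonant, so it becomes the next onset.
V2 /o/ – V3 /a/: /bddw/ — longest licit onset from the right is /dw/, leaving /bd/ as coda.
V3 /a/ – V4 /e/: /gl/ is a licit onset in full, so it all attaches to the next syllable.
Result: ba.mobd.dwa.gled.
Mapping each syllable to C/V: /ba/ → CV, /mobd/ → CVCC, /dwa/ → CCV, /gled/ → CCVC.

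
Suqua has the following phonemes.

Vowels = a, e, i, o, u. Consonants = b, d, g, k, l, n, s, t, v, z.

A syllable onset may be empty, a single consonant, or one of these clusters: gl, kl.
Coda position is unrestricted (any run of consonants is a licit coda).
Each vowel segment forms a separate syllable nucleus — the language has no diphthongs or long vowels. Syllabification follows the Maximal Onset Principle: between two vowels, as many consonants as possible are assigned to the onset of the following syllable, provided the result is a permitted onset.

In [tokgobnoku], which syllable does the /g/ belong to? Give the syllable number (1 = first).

2

The vowels are o, o, o, u — 4 nuclei, so 4 syllables.
/o…o/ gap (V1→V2): cluster /kg/ — the longest permitted-onset suffix is /g/; onset = /g/, preceding coda = /k/.
/o…o/ gap (V2→V3): cluster /bn/ — the longest permitted-onset suffix is /n/; onset = /n/, preceding coda = /b/.
/o…u/ gap (V3→V4): just /k/ — single C goes to the following onset.
Result: tok.gob.no.ku.
The /g/ is in the onset of syllable 2 (/gob/).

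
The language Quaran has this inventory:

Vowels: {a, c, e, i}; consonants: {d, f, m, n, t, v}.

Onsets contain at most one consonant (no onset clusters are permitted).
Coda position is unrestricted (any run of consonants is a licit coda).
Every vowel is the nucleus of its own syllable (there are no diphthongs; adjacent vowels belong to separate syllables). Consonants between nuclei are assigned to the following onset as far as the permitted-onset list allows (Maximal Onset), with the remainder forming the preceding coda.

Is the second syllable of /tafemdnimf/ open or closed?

closed

Vowels present: a, e, i; each is a nucleus, giving 3 syllables.
/a…e/ gap (V1→V2): just /f/ — single C goes to the following onset.
/e…i/ gap (V2→V3): /mdn/ — longest licit onset from the right is /n/, leaving /md/ as coda.
Syllabification: ta.femd.nimf.
Syllable 2 is /femd/ with coda /md/, so it is closed.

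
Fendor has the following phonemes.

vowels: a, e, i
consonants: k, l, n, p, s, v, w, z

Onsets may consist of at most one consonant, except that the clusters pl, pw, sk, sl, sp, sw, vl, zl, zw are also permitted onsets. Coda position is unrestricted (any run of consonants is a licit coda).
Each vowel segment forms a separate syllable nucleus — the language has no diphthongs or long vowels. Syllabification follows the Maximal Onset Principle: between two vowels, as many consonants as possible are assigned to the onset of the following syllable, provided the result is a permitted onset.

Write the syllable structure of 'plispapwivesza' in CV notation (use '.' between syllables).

The vowels are i, a, i, e, a — 5 nuclei, so 5 syllables.
σ1/σ2 boundary: cluster /sp/ — /sp/ is itself a permitted onset, so the whole cluster goes right; preceding coda = ∅.
σ2/σ3 boundary: cluster /pw/ — /pw/ is itself a permitted onset, so the whole cluster goes right; preceding coda = ∅.
σ3/σ4 boundary: /v/ is a single consonant, so it becomes the next onset.
σ4/σ5 boundary: /sz/ splits as /s/ + /z/ (/z/ is the longest suffix that is a licit onset).
So the parse is pli.spa.pwi.ves.za.
Mapping each syllable to C/V: /pli/ → CCV, /spa/ → CCV, /pwi/ → CCV, /ves/ → CVC, /za/ → CV.

CCV.CCV.CCV.CVC.CV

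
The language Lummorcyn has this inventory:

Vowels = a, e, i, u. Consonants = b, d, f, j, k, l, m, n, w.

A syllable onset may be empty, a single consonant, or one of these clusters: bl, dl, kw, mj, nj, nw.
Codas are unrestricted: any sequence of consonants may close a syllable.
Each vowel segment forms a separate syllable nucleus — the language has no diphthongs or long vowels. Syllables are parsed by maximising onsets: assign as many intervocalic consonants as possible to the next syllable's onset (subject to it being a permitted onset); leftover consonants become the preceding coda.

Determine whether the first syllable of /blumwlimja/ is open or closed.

Vowels present: u, i, a; each is a nucleus, giving 3 syllables.
/u…i/ gap (V1→V2): cluster /mwl/ — the longest permitted-onset suffix is /l/; onset = /l/, preceding coda = /mw/.
/i…a/ gap (V2→V3): /mj/ — entire cluster is a permitted onset → onset /mj/, coda ∅.
Syllabification: blumw.li.mja.
Syllable 1 is /blumw/ with coda /mw/, so it is closed.

closed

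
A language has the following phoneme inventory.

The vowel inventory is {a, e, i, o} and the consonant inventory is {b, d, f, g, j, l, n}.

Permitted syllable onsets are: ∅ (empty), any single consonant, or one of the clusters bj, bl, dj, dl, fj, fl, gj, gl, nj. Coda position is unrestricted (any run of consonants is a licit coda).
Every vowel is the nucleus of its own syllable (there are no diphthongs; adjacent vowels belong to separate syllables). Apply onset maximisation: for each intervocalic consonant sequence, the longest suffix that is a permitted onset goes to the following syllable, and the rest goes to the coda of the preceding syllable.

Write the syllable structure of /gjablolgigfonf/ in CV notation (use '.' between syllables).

The vowels are a, o, i, o — 4 nuclei, so 4 syllables.
V1 /a/ – V2 /o/: /bl/ — entire cluster is a permitted onset → onset /bl/, coda ∅.
V2 /o/ – V3 /i/: /lg/ splits as /l/ + /g/ (/g/ is the longest suffix that is a licit onset).
V3 /i/ – V4 /o/: /gf/ splits as /g/ + /f/ (/f/ is the longest suffix that is a licit onset).
Putting it together: gja.blol.gig.fonf.
Mapping each syllable to C/V: /gja/ → CCV, /blol/ → CCVC, /gig/ → CVC, /fonf/ → CVCC.

CCV.CCVC.CVC.CVCC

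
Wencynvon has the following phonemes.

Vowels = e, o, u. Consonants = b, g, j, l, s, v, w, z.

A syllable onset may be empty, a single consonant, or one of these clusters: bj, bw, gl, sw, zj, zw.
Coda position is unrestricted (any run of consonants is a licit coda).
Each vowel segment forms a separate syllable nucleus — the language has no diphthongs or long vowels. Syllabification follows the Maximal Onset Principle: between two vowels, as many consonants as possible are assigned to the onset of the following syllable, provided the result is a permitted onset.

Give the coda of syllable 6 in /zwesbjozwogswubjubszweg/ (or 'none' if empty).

g

Nuclei (vowels): e, o, o, u, u, e → 6 syllables.
V1 /e/ – V2 /o/: /sbj/; trying suffixes from longest down, /bj/ is the first permitted one, so coda /s/ | onset /bj/.
V2 /o/ – V3 /o/: /zw/ is a licit onset in full, so it all attaches to the next syllable.
V3 /o/ – V4 /u/: /gsw/ splits as /g/ + /sw/ (/sw/ is the longest suffix that is a licit onset).
V4 /u/ – V5 /u/: /bj/ — entire cluster is a permitted onset → onset /bj/, coda ∅.
V5 /u/ – V6 /e/: /bszw/ splits as /bs/ + /zw/ (/zw/ is the longest suffix that is a licit onset).
Putting it together: zwes.bjo.zwog.swu.bjubs.zweg.
Syllable 6 is /zweg/: onset /zw/, nucleus /e/, coda /g/.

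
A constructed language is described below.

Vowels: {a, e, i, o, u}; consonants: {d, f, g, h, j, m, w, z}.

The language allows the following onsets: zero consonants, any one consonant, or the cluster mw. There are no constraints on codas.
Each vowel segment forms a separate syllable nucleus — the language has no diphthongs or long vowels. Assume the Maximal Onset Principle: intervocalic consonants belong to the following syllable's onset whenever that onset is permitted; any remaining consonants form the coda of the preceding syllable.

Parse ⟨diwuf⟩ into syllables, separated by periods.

The vowels are i, u — 2 nuclei, so 2 syllables.
Between /i/ (V1) and /u/ (V2): /w/ is a single consonant, so it becomes the next onset.

di.wuf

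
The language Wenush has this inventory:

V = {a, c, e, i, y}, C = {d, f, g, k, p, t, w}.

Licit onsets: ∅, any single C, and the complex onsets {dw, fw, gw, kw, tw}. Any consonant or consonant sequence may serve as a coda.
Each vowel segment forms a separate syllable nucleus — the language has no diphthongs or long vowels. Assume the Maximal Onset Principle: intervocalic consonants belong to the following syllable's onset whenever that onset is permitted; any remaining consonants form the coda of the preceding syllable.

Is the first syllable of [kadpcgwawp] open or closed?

closed

The vowels are a, c, a — 3 nuclei, so 3 syllables.
Between /a/ (V1) and /c/ (V2): /dp/; trying suffixes from longest down, /p/ is the first permitted one, so coda /d/ | onset /p/.
Between /c/ (V2) and /a/ (V3): cluster /gw/ — /gw/ is itself a permitted onset, so the whole cluster goes right; preceding coda = ∅.
Syllabification: kad.pc.gwawp.
Syllable 1 is /kad/ with coda /d/, so it is closed.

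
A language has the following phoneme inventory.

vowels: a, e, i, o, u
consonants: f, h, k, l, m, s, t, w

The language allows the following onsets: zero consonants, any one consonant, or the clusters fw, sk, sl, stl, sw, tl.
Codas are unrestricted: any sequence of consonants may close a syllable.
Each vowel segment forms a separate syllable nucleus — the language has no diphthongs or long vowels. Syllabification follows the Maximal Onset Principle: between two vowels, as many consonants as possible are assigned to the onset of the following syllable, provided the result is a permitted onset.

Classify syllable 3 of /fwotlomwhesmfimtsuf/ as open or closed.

The vowels are o, o, e, i, u — 5 nuclei, so 5 syllables.
Between /o/ (V1) and /o/ (V2): /tl/ is a licit onset in full, so it all attaches to the next syllable.
Between /o/ (V2) and /e/ (V3): /mwh/ — longest licit onset from the right is /h/, leaving /mw/ as coda.
Between /e/ (V3) and /i/ (V4): cluster /smf/ — the longest permitted-onset suffix is /f/; onset = /f/, preceding coda = /sm/.
Between /i/ (V4) and /u/ (V5): cluster /mts/ — the longest permitted-onset suffix is /s/; onset = /s/, preceding coda = /mt/.
Syllabification: fwo.tlomw.hesm.fimt.suf.
Syllable 3 is /hesm/ with coda /sm/, so it is closed.

closed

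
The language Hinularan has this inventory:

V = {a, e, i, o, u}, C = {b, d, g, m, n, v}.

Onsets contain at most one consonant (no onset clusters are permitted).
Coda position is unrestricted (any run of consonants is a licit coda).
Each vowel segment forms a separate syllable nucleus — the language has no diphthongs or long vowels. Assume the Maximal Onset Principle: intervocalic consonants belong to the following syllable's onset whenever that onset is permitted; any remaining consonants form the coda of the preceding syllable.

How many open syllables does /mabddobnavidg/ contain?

Nuclei (vowels): a, o, a, i → 4 syllables.
/a…o/ gap (V1→V2): /bdd/ — longest licit onset from the right is /d/, leaving /bd/ as coda.
/o…a/ gap (V2→V3): /bn/; trying suffixes from longest down, /n/ is the first permitted one, so coda /b/ | onset /n/.
/a…i/ gap (V3→V4): just /v/ — single C goes to the following onset.
Syllabification: mabd.dob.na.vidg.
Classifying each syllable: /mabd/ (closed), /dob/ (closed), /na/ (open), /vidg/ (closed).
Open syllables: 1.

1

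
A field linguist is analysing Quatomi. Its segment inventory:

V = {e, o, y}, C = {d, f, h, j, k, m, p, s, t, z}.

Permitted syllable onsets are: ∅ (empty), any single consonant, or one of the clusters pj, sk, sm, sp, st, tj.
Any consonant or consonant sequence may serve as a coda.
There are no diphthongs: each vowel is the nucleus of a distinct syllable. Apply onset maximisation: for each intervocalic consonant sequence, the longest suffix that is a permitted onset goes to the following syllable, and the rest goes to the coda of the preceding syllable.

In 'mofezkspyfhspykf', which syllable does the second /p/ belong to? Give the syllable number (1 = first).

4

The vowels are o, e, y, y — 4 nuclei, so 4 syllables.
Between /o/ (V1) and /e/ (V2): /f/ → onset of the next syllable (single consonants are always licit onsets).
Between /e/ (V2) and /y/ (V3): cluster /zksp/ — the longest permitted-onset suffix is /sp/; onset = /sp/, preceding coda = /zk/.
Between /y/ (V3) and /y/ (V4): /fhsp/ splits as /fh/ + /sp/ (/sp/ is the longest suffix that is a licit onset).
So the parse is mo.fezk.spyfh.spykf.
The second /p/ is in the onset of syllable 4 (/spykf/).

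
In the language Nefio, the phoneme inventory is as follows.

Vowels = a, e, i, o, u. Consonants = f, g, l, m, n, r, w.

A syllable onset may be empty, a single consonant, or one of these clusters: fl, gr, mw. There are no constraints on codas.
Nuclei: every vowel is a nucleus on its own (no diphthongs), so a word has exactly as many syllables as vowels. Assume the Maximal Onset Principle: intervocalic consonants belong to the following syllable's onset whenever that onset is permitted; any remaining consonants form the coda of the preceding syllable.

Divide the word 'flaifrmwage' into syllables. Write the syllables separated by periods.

The vowels are a, i, a, e — 4 nuclei, so 4 syllables.
Between /a/ (V1) and /i/ (V2): nothing intervenes; syllable break is V.V.
Between /i/ (V2) and /a/ (V3): /frmw/; trying suffixes from longest down, /mw/ is the first permitted one, so coda /fr/ | onset /mw/.
Between /a/ (V3) and /e/ (V4): /g/ → onset of the next syllable (single consonants are always licit onsets).

fla.ifr.mwa.ge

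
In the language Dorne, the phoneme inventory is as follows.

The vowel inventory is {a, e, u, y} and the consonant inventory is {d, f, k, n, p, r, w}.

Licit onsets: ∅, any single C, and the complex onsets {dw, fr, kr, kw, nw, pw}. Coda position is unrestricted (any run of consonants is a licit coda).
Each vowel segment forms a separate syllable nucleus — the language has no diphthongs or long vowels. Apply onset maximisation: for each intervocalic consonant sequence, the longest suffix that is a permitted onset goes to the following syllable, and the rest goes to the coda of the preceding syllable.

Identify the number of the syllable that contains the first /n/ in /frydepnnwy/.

Vowels present: y, e, y; each is a nucleus, giving 3 syllables.
V1 /y/ – V2 /e/: /d/ → onset of the next syllable (single consonants are always licit onsets).
V2 /e/ – V3 /y/: /pnnw/ splits as /pn/ + /nw/ (/nw/ is the longest suffix that is a licit onset).
Putting it together: fry.depn.nwy.
The first /n/ is in the coda of syllable 2 (/depn/).

2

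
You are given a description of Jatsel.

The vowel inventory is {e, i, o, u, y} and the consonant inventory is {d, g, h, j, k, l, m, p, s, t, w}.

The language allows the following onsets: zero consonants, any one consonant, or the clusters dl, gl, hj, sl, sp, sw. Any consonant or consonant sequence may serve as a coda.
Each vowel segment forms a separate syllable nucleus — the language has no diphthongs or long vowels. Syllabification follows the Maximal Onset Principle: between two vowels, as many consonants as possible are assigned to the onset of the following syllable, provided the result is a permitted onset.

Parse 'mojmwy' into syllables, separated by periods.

The vowels are o, y — 2 nuclei, so 2 syllables.
/o…y/ gap (V1→V2): /jmw/; trying suffixes from longest down, /w/ is the first permitted one, so coda /jm/ | onset /w/.

mojm.wy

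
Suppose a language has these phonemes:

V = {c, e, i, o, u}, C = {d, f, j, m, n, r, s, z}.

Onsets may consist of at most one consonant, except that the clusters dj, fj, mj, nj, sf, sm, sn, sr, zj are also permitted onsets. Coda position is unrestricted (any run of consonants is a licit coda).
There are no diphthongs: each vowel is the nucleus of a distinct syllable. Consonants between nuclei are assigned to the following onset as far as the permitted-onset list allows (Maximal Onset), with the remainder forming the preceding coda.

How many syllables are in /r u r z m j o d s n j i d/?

The vowels are u, o, i — 3 nuclei, so 3 syllables.

3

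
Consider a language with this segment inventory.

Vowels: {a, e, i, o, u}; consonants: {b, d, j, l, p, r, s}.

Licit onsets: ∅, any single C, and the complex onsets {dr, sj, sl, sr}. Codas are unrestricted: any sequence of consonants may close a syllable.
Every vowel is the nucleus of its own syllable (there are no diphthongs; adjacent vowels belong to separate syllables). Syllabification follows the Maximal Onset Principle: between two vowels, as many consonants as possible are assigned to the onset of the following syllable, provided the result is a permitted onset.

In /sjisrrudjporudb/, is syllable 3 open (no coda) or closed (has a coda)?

Vowels present: i, u, o, u; each is a nucleus, giving 4 syllables.
σ1/σ2 boundary: /srr/ splits as /sr/ + /r/ (/r/ is the longest suffix that is a licit onset).
σ2/σ3 boundary: cluster /djp/ — the longest permitted-onset suffix is /p/; onset = /p/, preceding coda = /dj/.
σ3/σ4 boundary: /r/ → onset of the next syllable (single consonants are always licit onsets).
Syllabification: sjisr.rudj.po.rudb.
Syllable 3 is /po/; it ends in its nucleus with no coda, so it is open.

open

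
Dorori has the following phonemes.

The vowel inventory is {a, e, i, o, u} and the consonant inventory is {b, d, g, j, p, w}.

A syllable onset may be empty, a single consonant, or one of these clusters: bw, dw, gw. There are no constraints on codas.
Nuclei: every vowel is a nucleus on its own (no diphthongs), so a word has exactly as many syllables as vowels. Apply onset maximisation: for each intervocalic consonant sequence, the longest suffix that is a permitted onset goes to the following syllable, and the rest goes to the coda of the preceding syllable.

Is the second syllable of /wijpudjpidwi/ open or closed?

closed

Vowels present: i, u, i, i; each is a nucleus, giving 4 syllables.
/i…u/ gap (V1→V2): /jp/ splits as /j/ + /p/ (/p/ is the longest suffix that is a licit onset).
/u…i/ gap (V2→V3): cluster /djp/ — the longest permitted-onset suffix is /p/; onset = /p/, preceding coda = /dj/.
/i…i/ gap (V3→V4): /dw/ — entire cluster is a permitted onset → onset /dw/, coda ∅.
Putting it together: wij.pudj.pi.dwi.
Syllable 2 is /pudj/ with coda /dj/, so it is closed.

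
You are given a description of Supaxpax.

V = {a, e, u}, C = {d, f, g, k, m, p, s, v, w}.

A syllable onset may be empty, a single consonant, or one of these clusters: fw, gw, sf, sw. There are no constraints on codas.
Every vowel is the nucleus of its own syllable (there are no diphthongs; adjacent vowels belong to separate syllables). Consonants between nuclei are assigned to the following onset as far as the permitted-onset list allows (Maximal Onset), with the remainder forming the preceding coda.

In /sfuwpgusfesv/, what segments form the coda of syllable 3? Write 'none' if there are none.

sv

Vowels present: u, u, e; each is a nucleus, giving 3 syllables.
σ1/σ2 boundary: /wpg/ — longest licit onset from the right is /g/, leaving /wp/ as coda.
σ2/σ3 boundary: /sf/ — entire cluster is a permitted onset → onset /sf/, coda ∅.
Result: sfuwp.gu.sfesv.
Syllable 3 is /sfesv/: onset /sf/, nucleus /e/, coda /sv/.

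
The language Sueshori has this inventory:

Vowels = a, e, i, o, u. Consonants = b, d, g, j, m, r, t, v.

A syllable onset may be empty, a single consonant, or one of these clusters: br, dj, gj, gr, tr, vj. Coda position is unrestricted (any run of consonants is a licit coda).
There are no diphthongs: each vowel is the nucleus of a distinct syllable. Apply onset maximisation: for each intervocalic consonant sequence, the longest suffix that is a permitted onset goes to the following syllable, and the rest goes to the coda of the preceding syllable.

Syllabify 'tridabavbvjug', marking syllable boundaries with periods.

Vowels present: i, a, a, u; each is a nucleus, giving 4 syllables.
σ1/σ2 boundary: /d/ is a single consonant, so it becomes the next onset.
σ2/σ3 boundary: /b/ is a single consonant, so it becomes the next onset.
σ3/σ4 boundary: /vbvj/ — longest licit onset from the right is /vj/, leaving /vb/ as coda.

tri.da.bavb.vjug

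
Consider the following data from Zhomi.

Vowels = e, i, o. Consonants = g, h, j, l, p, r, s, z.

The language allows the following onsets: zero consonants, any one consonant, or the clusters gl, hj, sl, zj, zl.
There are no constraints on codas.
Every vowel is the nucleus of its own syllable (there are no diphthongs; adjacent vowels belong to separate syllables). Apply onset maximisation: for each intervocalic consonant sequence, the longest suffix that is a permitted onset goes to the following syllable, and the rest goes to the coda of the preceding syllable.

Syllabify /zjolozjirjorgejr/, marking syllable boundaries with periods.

Nuclei (vowels): o, o, i, o, e → 5 syllables.
σ1/σ2 boundary: /l/ → onset of the next syllable (single consonants are always licit onsets).
σ2/σ3 boundary: /zj/ — entire cluster is a permitted onset → onset /zj/, coda ∅.
σ3/σ4 boundary: /rj/ splits as /r/ + /j/ (/j/ is the longest suffix that is a licit onset).
σ4/σ5 boundary: cluster /rg/ — the longest permitted-onset suffix is /g/; onset = /g/, preceding coda = /r/.

zjo.lo.zjir.jor.gejr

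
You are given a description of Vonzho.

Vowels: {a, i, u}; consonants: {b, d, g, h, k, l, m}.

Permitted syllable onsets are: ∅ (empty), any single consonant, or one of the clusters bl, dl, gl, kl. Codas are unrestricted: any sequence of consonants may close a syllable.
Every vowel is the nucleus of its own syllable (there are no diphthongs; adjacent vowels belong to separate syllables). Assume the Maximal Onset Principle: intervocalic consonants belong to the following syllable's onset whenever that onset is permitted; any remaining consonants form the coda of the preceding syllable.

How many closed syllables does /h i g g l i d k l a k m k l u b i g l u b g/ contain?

4

Nuclei (vowels): i, i, a, u, i, u → 6 syllables.
V1 /i/ – V2 /i/: cluster /ggl/ — the longest permitted-onset suffix is /gl/; onset = /gl/, preceding coda = /g/.
V2 /i/ – V3 /a/: cluster /dkl/ — the longest permitted-onset suffix is /kl/; onset = /kl/, preceding coda = /d/.
V3 /a/ – V4 /u/: /kmkl/; trying suffixes from longest down, /kl/ is the first permitted one, so coda /km/ | onset /kl/.
V4 /u/ – V5 /i/: /b/ is a single consonant, so it becomes the next onset.
V5 /i/ – V6 /u/: /gl/ — entire cluster is a permitted onset → onset /gl/, coda ∅.
Result: hig.glid.klakm.klu.bi.glubg.
Classifying each syllable: /hig/ (closed), /glid/ (closed), /klakm/ (closed), /klu/ (open), /bi/ (open), /glubg/ (closed).
Closed syllables: 4.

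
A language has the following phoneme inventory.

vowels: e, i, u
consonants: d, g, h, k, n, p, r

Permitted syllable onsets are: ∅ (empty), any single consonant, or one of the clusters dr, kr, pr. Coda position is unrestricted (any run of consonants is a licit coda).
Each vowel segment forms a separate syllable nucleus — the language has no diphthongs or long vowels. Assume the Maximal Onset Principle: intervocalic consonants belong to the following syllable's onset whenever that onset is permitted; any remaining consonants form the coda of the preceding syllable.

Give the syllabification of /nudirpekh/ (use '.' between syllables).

Vowels present: u, i, e; each is a nucleus, giving 3 syllables.
σ1/σ2 boundary: /d/ → onset of the next syllable (single consonants are always licit onsets).
σ2/σ3 boundary: cluster /rp/ — the longest permitted-onset suffix is /p/; onset = /p/, preceding coda = /r/.

nu.dir.pekh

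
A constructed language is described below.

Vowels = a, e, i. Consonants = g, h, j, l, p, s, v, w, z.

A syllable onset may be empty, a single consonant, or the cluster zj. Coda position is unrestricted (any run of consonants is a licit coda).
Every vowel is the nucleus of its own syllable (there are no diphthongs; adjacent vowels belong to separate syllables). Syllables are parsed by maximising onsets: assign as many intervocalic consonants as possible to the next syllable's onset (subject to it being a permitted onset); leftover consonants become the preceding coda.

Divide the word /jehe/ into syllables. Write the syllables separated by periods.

je.he

Vowels present: e, e; each is a nucleus, giving 2 syllables.
Between /e/ (V1) and /e/ (V2): /h/ is a single consonant, so it becomes the next onset.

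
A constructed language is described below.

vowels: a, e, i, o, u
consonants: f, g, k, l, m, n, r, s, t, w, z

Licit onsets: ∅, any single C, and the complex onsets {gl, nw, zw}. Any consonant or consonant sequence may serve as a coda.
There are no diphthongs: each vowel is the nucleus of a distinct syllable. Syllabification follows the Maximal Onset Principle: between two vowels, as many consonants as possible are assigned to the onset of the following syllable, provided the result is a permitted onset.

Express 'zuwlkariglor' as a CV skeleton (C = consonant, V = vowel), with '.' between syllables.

Nuclei (vowels): u, a, i, o → 4 syllables.
Between /u/ (V1) and /a/ (V2): /wlk/; trying suffixes from longest down, /k/ is the first permitted one, so coda /wl/ | onset /k/.
Between /a/ (V2) and /i/ (V3): /r/ → onset of the next syllable (single consonants are always licit onsets).
Between /i/ (V3) and /o/ (V4): /gl/ — entire cluster is a permitted onset → onset /gl/, coda ∅.
Syllabification: zuwl.ka.ri.glor.
Mapping each syllable to C/V: /zuwl/ → CVCC, /ka/ → CV, /ri/ → CV, /glor/ → CCVC.

CVCC.CV.CV.CCVC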